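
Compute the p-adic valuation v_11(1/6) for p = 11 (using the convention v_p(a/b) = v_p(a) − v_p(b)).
v_11(1/6) = 0

Factor powers of 11 from the numerator and denominator of the reduced fraction: 1 = 11^0 · 1 and 6 = 11^0 · 6. Apply v_p(a/b) = v_p(a) − v_p(b): v_11(1/6) = 0 − 0 = 0.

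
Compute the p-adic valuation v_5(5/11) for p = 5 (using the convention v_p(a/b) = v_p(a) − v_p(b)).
v_5(5/11) = 1

Factor powers of 5 from the numerator and denominator of the reduced fraction: 5 = 5^1 · 1 and 11 = 5^0 · 11. Apply v_p(a/b) = v_p(a) − v_p(b): v_5(5/11) = 1 − 0 = 1.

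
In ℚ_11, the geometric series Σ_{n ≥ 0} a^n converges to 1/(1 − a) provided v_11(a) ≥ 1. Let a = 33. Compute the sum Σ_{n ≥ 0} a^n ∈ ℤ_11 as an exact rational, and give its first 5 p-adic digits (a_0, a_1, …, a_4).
Σ a^n = 1/(1 − a) = -1/32;  first 5 digits = (1, 3, 9, 5, 6)

v_11(a) = 1 ≥ 1, so the series converges in ℤ_11 to 1/(1 − a) = 1/(1 − 33) = -1/32. Expand this rational in ℤ_11: compute digits iteratively via d_i = x_i mod 11, x_{i+1} = (x_i − d_i)/11. The first 5 digits are (1, 3, 9, 5, 6).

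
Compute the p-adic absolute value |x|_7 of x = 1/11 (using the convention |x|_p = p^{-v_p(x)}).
|1/11|_7 = 1

Step 1 — compute v_7(x) by factoring powers of 7 out of the numerator and denominator: v_7(1/11) = 0. Step 2 — apply |x|_p = p^{-v_p(x)} = 7^{0} = 1.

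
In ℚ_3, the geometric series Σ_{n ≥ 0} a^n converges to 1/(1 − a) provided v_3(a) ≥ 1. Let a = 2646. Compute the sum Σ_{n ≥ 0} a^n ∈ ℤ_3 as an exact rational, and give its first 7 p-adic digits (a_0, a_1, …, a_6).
Σ a^n = 1/(1 − a) = -1/2645;  first 7 digits = (1, 0, 0, 2, 2, 1, 1)

v_3(a) = 3 ≥ 1, so the series converges in ℤ_3 to 1/(1 − a) = 1/(1 − 2646) = -1/2645. Expand this rational in ℤ_3: compute digits iteratively via d_i = x_i mod 3, x_{i+1} = (x_i − d_i)/3. The first 7 digits are (1, 0, 0, 2, 2, 1, 1).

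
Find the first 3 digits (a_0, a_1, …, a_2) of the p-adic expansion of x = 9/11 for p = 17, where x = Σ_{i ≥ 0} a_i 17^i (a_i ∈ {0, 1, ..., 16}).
(a_0, …, a_2) = (7, 12, 7)

v_17(9/11) = 0 (numerator and denominator both coprime to 17), so x ∈ ℤ_17^×. Compute digits iteratively via a_i = x_i mod 17, x_{i+1} = (x_i − a_i)/17, with x_0 = x:
  x_0 = 9/11;  a_0 = 7;  x_1 = (x_0 − 7)/17 = -4/11
  x_1 = -4/11;  a_1 = 12;  x_2 = (x_1 − 12)/17 = -8/11
  x_2 = -8/11;  a_2 = 7;  x_3 = (x_2 − 7)/17 = -5/11
Digits: (7, 12, 7).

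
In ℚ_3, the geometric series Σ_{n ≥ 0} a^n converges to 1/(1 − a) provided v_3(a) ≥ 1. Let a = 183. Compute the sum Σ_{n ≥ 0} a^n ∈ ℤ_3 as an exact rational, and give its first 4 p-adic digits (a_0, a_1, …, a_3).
Σ a^n = 1/(1 − a) = -1/182;  first 4 digits = (1, 1, 0, 0)

v_3(a) = 1 ≥ 1, so the series converges in ℤ_3 to 1/(1 − a) = 1/(1 − 183) = -1/182. Expand this rational in ℤ_3: compute digits iteratively via d_i = x_i mod 3, x_{i+1} = (x_i − d_i)/3. The first 4 digits are (1, 1, 0, 0).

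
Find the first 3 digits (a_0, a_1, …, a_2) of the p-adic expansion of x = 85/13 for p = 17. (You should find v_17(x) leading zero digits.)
(a_0, …, a_2) = (0, 3, 9)

v_17(85/13) = 1, so a_0 = ... = a_0 = 0. Factor out: x = 17^1 · u with u = 5/13 a unit in ℤ_17. Expand u iteratively via a_{v+i} = u_i mod 17, u_{i+1} = (u_i − a_{v+i})/17:
  u_0 = 5/13;  a_1 = 3;  u_1 = (u_0 − 3)/17 = -2/13
  u_1 = -2/13;  a_2 = 9;  u_2 = (u_1 − 9)/17 = -7/13
Digits: (0, 3, 9).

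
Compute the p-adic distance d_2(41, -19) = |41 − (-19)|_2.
d_2(41, -19) = 1/4

Step 1 — x − y = 41 − (-19) = 60. Step 2 — v_2(60) = 2 (factor: 60 = (2^2 · 15); the sign does not affect v_p). Step 3 — |x − y|_2 = 2^{-2} = 1/4.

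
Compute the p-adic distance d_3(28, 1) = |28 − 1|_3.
d_3(28, 1) = 1/27

Step 1 — x − y = 28 − 1 = 27. Step 2 — v_3(27) = 3 (factor: 27 = (3^3 · 1); the sign does not affect v_p). Step 3 — |x − y|_3 = 3^{-3} = 1/27.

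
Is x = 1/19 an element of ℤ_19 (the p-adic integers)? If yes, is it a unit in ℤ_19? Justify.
x ∉ ℤ_19 (v_19(x) = -1 < 0)

ℤ_19 = {x ∈ ℚ_19 : v_19(x) ≥ 0} and ℤ_19^× = {x ∈ ℤ_19 : v_19(x) = 0}. Here v_19(1/19) = v_19(num) − v_19(den) = -1; compare against these criteria.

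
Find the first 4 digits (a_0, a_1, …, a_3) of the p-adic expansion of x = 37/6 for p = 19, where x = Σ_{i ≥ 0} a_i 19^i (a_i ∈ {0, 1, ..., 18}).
(a_0, …, a_3) = (3, 16, 15, 15)

v_19(37/6) = 0 (numerator and denominator both coprime to 19), so x ∈ ℤ_19^×. Compute digits iteratively via a_i = x_i mod 19, x_{i+1} = (x_i − a_i)/19, with x_0 = x:
  x_0 = 37/6;  a_0 = 3;  x_1 = (x_0 − 3)/19 = 1/6
  x_1 = 1/6;  a_1 = 16;  x_2 = (x_1 − 16)/19 = -5/6
  x_2 = -5/6;  a_2 = 15;  x_3 = (x_2 − 15)/19 = -5/6
  x_3 = -5/6;  a_3 = 15;  x_4 = (x_3 − 15)/19 = -5/6
Digits: (3, 16, 15, 15).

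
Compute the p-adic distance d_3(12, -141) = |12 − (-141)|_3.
d_3(12, -141) = 1/9

Step 1 — x − y = 12 − (-141) = 153. Step 2 — v_3(153) = 2 (factor: 153 = (3^2 · 17); the sign does not affect v_p). Step 3 — |x − y|_3 = 3^{-2} = 1/9.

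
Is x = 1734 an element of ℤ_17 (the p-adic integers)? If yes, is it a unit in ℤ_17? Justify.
x ∈ ℤ_17 but not a unit; v_17(x) = 2 > 0

ℤ_17 = {x ∈ ℚ_17 : v_17(x) ≥ 0} and ℤ_17^× = {x ∈ ℤ_17 : v_17(x) = 0}. Here v_17(1734) = v_17(num) − v_17(den) = 2; compare against these criteria.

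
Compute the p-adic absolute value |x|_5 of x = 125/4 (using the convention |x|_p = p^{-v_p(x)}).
|125/4|_5 = 1/125

Step 1 — compute v_5(x) by factoring powers of 5 out of the numerator and denominator: v_5(125/4) = 3. Step 2 — apply |x|_p = p^{-v_p(x)} = 5^{-3} = 1/125.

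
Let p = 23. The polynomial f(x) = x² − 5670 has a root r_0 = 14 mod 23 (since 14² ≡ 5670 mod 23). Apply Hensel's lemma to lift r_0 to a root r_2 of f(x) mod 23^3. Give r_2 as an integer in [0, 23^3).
r_2 = 474 (mod 12167)

Hensel's recurrence: r_{i+1} = r_i − f(r_i)·(f′(r_i))^{-1} mod 23^{i+2}, with f′(x) = 2x. Iterate:
  r_0 = 14 (mod 23)
  r_1 = 474 (mod 529)
  r_2 = 474 (mod 12167)
Final: r_2 = 474, and one checks f(r_2) ≡ 0 mod 23^3.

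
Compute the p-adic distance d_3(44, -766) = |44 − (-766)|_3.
d_3(44, -766) = 1/81

Step 1 — x − y = 44 − (-766) = 810. Step 2 — v_3(810) = 4 (factor: 810 = (3^4 · 10); the sign does not affect v_p). Step 3 — |x − y|_3 = 3^{-4} = 1/81.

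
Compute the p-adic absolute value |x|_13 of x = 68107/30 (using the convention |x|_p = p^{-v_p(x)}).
|68107/30|_13 = 1/2197

Step 1 — compute v_13(x) by factoring powers of 13 out of the numerator and denominator: v_13(68107/30) = 3. Step 2 — apply |x|_p = p^{-v_p(x)} = 13^{-3} = 1/2197.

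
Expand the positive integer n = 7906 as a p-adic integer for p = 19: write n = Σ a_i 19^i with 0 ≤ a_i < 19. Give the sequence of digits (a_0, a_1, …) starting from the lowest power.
(a_0, a_1, …) = (2, 17, 2, 1)

Repeated division by 19 gives the digits low-to-high: 7906 = 2 + 17·19^1 + 2·19^2 + 1·19^3. Digit sequence: (2, 17, 2, 1).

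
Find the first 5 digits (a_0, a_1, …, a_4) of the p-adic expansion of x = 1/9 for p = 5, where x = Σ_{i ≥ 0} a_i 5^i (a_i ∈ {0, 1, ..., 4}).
(a_0, …, a_4) = (4, 2, 0, 1, 2)

v_5(1/9) = 0 (numerator and denominator both coprime to 5), so x ∈ ℤ_5^×. Compute digits iteratively via a_i = x_i mod 5, x_{i+1} = (x_i − a_i)/5, with x_0 = x:
  x_0 = 1/9;  a_0 = 4;  x_1 = (x_0 − 4)/5 = -7/9
  x_1 = -7/9;  a_1 = 2;  x_2 = (x_1 − 2)/5 = -5/9
  x_2 = -5/9;  a_2 = 0;  x_3 = (x_2 − 0)/5 = -1/9
  x_3 = -1/9;  a_3 = 1;  x_4 = (x_3 − 1)/5 = -2/9
  x_4 = -2/9;  a_4 = 2;  x_5 = (x_4 − 2)/5 = -4/9
Digits: (4, 2, 0, 1, 2).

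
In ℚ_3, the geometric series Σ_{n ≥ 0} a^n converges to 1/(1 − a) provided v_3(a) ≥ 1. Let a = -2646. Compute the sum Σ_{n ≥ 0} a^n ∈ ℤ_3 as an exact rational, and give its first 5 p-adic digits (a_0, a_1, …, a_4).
Σ a^n = 1/(1 − a) = 1/2647;  first 5 digits = (1, 0, 0, 1, 0)

v_3(a) = 3 ≥ 1, so the series converges in ℤ_3 to 1/(1 − a) = 1/(1 − (-2646)) = 1/2647. Expand this rational in ℤ_3: compute digits iteratively via d_i = x_i mod 3, x_{i+1} = (x_i − d_i)/3. The first 5 digits are (1, 0, 0, 1, 0).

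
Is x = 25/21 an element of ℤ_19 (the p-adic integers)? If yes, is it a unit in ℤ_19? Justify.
x ∈ ℤ_19^× (unit); v_19(x) = 0

ℤ_19 = {x ∈ ℚ_19 : v_19(x) ≥ 0} and ℤ_19^× = {x ∈ ℤ_19 : v_19(x) = 0}. Here v_19(25/21) = v_19(num) − v_19(den) = 0; compare against these criteria.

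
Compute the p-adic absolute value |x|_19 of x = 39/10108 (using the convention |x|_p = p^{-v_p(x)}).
|39/10108|_19 = 361

Step 1 — compute v_19(x) by factoring powers of 19 out of the numerator and denominator: v_19(39/10108) = -2. Step 2 — apply |x|_p = p^{-v_p(x)} = 19^{2} = 361.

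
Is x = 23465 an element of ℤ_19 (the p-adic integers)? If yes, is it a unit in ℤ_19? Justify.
x ∈ ℤ_19 but not a unit; v_19(x) = 2 > 0

ℤ_19 = {x ∈ ℚ_19 : v_19(x) ≥ 0} and ℤ_19^× = {x ∈ ℤ_19 : v_19(x) = 0}. Here v_19(23465) = v_19(num) − v_19(den) = 2; compare against these criteria.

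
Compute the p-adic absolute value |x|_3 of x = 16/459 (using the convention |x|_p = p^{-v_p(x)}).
|16/459|_3 = 27

Step 1 — compute v_3(x) by factoring powers of 3 out of the numerator and denominator: v_3(16/459) = -3. Step 2 — apply |x|_p = p^{-v_p(x)} = 3^{3} = 27.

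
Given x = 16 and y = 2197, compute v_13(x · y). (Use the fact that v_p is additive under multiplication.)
v_13(35152) = 3

v_p(x) = 0 (factor: 16 = 13^0 · 16); v_p(y) = 3 (factor: 2197 = 13^3 · 1). Additivity: v_p(xy) = v_p(x) + v_p(y) = 0 + 3 = 3. (Direct check: xy = 35152 = 13^3 · (16).)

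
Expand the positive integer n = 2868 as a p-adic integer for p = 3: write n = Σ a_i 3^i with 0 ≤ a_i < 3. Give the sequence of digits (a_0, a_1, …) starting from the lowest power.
(a_0, a_1, …) = (0, 2, 0, 1, 2, 2, 0, 1)

Repeated division by 3 gives the digits low-to-high: 2868 = 2·3^1 + 1·3^3 + 2·3^4 + 2·3^5 + 1·3^7. Digit sequence: (0, 2, 0, 1, 2, 2, 0, 1).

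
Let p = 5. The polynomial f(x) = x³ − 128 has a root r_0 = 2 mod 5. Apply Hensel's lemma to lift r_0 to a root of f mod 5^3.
r_2 = 87 (mod 125)

Hensel: r_{i+1} = r_i − f(r_i)/f′(r_i) mod 5^{i+2}, where f′(x) = 3x². Iterate:
  r_0 = 2 (mod 5)
  r_1 = 12 (mod 25)
  r_2 = 87 (mod 125)
Final: r = 87 with f(r) ≡ 0 mod 5^3.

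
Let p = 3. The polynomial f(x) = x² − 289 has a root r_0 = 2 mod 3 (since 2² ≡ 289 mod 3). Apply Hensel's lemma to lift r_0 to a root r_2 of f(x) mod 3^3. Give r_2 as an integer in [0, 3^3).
r_2 = 17 (mod 27)

Hensel's recurrence: r_{i+1} = r_i − f(r_i)·(f′(r_i))^{-1} mod 3^{i+2}, with f′(x) = 2x. Iterate:
  r_0 = 2 (mod 3)
  r_1 = 8 (mod 9)
  r_2 = 17 (mod 27)
Final: r_2 = 17, and one checks f(r_2) ≡ 0 mod 3^3.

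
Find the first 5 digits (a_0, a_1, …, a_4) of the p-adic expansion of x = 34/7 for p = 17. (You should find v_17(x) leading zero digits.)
(a_0, …, a_4) = (0, 10, 14, 4, 7)

v_17(34/7) = 1, so a_0 = ... = a_0 = 0. Factor out: x = 17^1 · u with u = 2/7 a unit in ℤ_17. Expand u iteratively via a_{v+i} = u_i mod 17, u_{i+1} = (u_i − a_{v+i})/17:
  u_0 = 2/7;  a_1 = 10;  u_1 = (u_0 − 10)/17 = -4/7
  u_1 = -4/7;  a_2 = 14;  u_2 = (u_1 − 14)/17 = -6/7
  u_2 = -6/7;  a_3 = 4;  u_3 = (u_2 − 4)/17 = -2/7
  u_3 = -2/7;  a_4 = 7;  u_4 = (u_3 − 7)/17 = -3/7
Digits: (0, 10, 14, 4, 7).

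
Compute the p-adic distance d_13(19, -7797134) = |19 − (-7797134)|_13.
d_13(19, -7797134) = 1/371293

Step 1 — x − y = 19 − (-7797134) = 7797153. Step 2 — v_13(7797153) = 5 (factor: 7797153 = (13^5 · 21); the sign does not affect v_p). Step 3 — |x − y|_13 = 13^{-5} = 1/371293.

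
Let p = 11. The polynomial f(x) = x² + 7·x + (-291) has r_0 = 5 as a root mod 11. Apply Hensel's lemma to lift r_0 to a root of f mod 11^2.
r_1 = 104 (mod 121)

Hensel: r_{i+1} = r_i − f(r_i)·(f′(r_i))^{-1} mod 11^{i+2}, f′(x) = 2x + 7. Iterate:
  r_0 = 5 (mod 11)
  r_1 = 104 (mod 121)
Final: r = 104 satisfies f(r) ≡ 0 mod 11^2.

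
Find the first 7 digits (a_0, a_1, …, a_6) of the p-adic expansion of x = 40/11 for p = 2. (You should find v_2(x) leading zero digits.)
(a_0, …, a_6) = (0, 0, 0, 1, 1, 1, 1)

v_2(40/11) = 3, so a_0 = ... = a_2 = 0. Factor out: x = 2^3 · u with u = 5/11 a unit in ℤ_2. Expand u iteratively via a_{v+i} = u_i mod 2, u_{i+1} = (u_i − a_{v+i})/2:
  u_0 = 5/11;  a_3 = 1;  u_1 = (u_0 − 1)/2 = -3/11
  u_1 = -3/11;  a_4 = 1;  u_2 = (u_1 − 1)/2 = -7/11
  u_2 = -7/11;  a_5 = 1;  u_3 = (u_2 − 1)/2 = -9/11
  u_3 = -9/11;  a_6 = 1;  u_4 = (u_3 − 1)/2 = -10/11
Digits: (0, 0, 0, 1, 1, 1, 1).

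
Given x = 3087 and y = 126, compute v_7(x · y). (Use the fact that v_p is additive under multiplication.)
v_7(388962) = 4

v_p(x) = 3 (factor: 3087 = 7^3 · 9); v_p(y) = 1 (factor: 126 = 7^1 · 18). Additivity: v_p(xy) = v_p(x) + v_p(y) = 3 + 1 = 4. (Direct check: xy = 388962 = 7^4 · (162).)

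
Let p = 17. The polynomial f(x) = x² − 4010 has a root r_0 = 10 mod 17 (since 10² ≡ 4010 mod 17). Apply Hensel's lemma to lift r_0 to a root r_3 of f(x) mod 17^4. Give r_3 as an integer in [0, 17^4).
r_3 = 70577 (mod 83521)

Hensel's recurrence: r_{i+1} = r_i − f(r_i)·(f′(r_i))^{-1} mod 17^{i+2}, with f′(x) = 2x. Iterate:
  r_0 = 10 (mod 17)
  r_1 = 61 (mod 289)
  r_2 = 1795 (mod 4913)
  r_3 = 70577 (mod 83521)
Final: r_3 = 70577, and one checks f(r_3) ≡ 0 mod 17^4.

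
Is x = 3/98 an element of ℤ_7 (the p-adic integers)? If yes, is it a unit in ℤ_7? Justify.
x ∉ ℤ_7 (v_7(x) = -2 < 0)

ℤ_7 = {x ∈ ℚ_7 : v_7(x) ≥ 0} and ℤ_7^× = {x ∈ ℤ_7 : v_7(x) = 0}. Here v_7(3/98) = v_7(num) − v_7(den) = -2; compare against these criteria.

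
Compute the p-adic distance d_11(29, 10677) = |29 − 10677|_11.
d_11(29, 10677) = 1/1331

Step 1 — x − y = 29 − 10677 = -10648. Step 2 — v_11(-10648) = 3 (factor: -10648 = −(11^3 · 8); the sign does not affect v_p). Step 3 — |x − y|_11 = 11^{-3} = 1/1331.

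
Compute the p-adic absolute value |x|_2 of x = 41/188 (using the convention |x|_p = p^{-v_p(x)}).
|41/188|_2 = 4

Step 1 — compute v_2(x) by factoring powers of 2 out of the numerator and denominator: v_2(41/188) = -2. Step 2 — apply |x|_p = p^{-v_p(x)} = 2^{2} = 4.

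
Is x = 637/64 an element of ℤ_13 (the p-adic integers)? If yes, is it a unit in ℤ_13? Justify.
x ∈ ℤ_13 but not a unit; v_13(x) = 1 > 0

ℤ_13 = {x ∈ ℚ_13 : v_13(x) ≥ 0} and ℤ_13^× = {x ∈ ℤ_13 : v_13(x) = 0}. Here v_13(637/64) = v_13(num) − v_13(den) = 1; compare against these criteria.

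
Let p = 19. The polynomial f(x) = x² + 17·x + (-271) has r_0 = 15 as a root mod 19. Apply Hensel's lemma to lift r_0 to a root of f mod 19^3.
r_2 = 5487 (mod 6859)

Hensel: r_{i+1} = r_i − f(r_i)·(f′(r_i))^{-1} mod 19^{i+2}, f′(x) = 2x + 17. Iterate:
  r_0 = 15 (mod 19)
  r_1 = 72 (mod 361)
  r_2 = 5487 (mod 6859)
Final: r = 5487 satisfies f(r) ≡ 0 mod 19^3.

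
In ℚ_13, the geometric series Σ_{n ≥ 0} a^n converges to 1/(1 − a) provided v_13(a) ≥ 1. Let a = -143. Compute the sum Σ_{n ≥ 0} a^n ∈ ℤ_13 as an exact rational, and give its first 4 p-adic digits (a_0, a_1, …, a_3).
Σ a^n = 1/(1 − a) = 1/144;  first 4 digits = (1, 2, 3, 4)

v_13(a) = 1 ≥ 1, so the series converges in ℤ_13 to 1/(1 − a) = 1/(1 − (-143)) = 1/144. Expand this rational in ℤ_13: compute digits iteratively via d_i = x_i mod 13, x_{i+1} = (x_i − d_i)/13. The first 4 digits are (1, 2, 3, 4).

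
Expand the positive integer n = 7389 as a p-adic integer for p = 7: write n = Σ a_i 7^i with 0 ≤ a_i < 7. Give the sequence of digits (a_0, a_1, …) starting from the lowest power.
(a_0, a_1, …) = (4, 5, 3, 0, 3)

Repeated division by 7 gives the digits low-to-high: 7389 = 4 + 5·7^1 + 3·7^2 + 3·7^4. Digit sequence: (4, 5, 3, 0, 3).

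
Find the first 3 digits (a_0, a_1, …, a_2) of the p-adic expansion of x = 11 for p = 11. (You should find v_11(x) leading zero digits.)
(a_0, …, a_2) = (0, 1, 0)

v_11(11) = 1, so a_0 = ... = a_0 = 0. Factor out: x = 11^1 · u with u = 1 a unit in ℤ_11. Expand u iteratively via a_{v+i} = u_i mod 11, u_{i+1} = (u_i − a_{v+i})/11:
  u_0 = 1;  a_1 = 1;  u_1 = (u_0 − 1)/11 = 0
  u_1 = 0;  a_2 = 0;  u_2 = (u_1 − 0)/11 = 0
Digits: (0, 1, 0).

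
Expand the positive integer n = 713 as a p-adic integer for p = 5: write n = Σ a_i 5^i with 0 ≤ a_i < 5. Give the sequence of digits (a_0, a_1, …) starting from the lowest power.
(a_0, a_1, …) = (3, 2, 3, 0, 1)

Repeated division by 5 gives the digits low-to-high: 713 = 3 + 2·5^1 + 3·5^2 + 1·5^4. Digit sequence: (3, 2, 3, 0, 1).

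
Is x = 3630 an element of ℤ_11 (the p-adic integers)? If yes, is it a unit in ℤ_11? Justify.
x ∈ ℤ_11 but not a unit; v_11(x) = 2 > 0

ℤ_11 = {x ∈ ℚ_11 : v_11(x) ≥ 0} and ℤ_11^× = {x ∈ ℤ_11 : v_11(x) = 0}. Here v_11(3630) = v_11(num) − v_11(den) = 2; compare against these criteria.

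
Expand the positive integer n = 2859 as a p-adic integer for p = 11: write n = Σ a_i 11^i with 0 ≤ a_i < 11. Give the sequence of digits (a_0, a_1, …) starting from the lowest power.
(a_0, a_1, …) = (10, 6, 1, 2)

Repeated division by 11 gives the digits low-to-high: 2859 = 10 + 6·11^1 + 1·11^2 + 2·11^3. Digit sequence: (10, 6, 1, 2).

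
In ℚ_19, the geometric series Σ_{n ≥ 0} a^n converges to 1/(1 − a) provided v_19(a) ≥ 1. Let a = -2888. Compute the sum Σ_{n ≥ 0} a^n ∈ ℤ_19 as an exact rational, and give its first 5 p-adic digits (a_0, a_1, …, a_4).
Σ a^n = 1/(1 − a) = 1/2889;  first 5 digits = (1, 0, 11, 18, 6)

v_19(a) = 2 ≥ 1, so the series converges in ℤ_19 to 1/(1 − a) = 1/(1 − (-2888)) = 1/2889. Expand this rational in ℤ_19: compute digits iteratively via d_i = x_i mod 19, x_{i+1} = (x_i − d_i)/19. The first 5 digits are (1, 0, 11, 18, 6).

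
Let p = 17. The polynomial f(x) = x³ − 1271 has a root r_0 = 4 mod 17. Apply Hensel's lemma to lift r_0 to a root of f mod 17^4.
r_3 = 52874 (mod 83521)

Hensel: r_{i+1} = r_i − f(r_i)/f′(r_i) mod 17^{i+2}, where f′(x) = 3x². Iterate:
  r_0 = 4 (mod 17)
  r_1 = 276 (mod 289)
  r_2 = 3744 (mod 4913)
  r_3 = 52874 (mod 83521)
Final: r = 52874 with f(r) ≡ 0 mod 17^4.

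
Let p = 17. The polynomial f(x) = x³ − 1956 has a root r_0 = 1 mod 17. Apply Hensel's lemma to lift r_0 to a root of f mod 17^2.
r_1 = 171 (mod 289)

Hensel: r_{i+1} = r_i − f(r_i)/f′(r_i) mod 17^{i+2}, where f′(x) = 3x². Iterate:
  r_0 = 1 (mod 17)
  r_1 = 171 (mod 289)
Final: r = 171 with f(r) ≡ 0 mod 17^2.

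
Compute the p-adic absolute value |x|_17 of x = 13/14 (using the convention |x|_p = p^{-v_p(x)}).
|13/14|_17 = 1

Step 1 — compute v_17(x) by factoring powers of 17 out of the numerator and denominator: v_17(13/14) = 0. Step 2 — apply |x|_p = p^{-v_p(x)} = 17^{0} = 1.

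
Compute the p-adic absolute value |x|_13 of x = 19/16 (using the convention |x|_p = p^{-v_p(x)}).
|19/16|_13 = 1

Step 1 — compute v_13(x) by factoring powers of 13 out of the numerator and denominator: v_13(19/16) = 0. Step 2 — apply |x|_p = p^{-v_p(x)} = 13^{0} = 1.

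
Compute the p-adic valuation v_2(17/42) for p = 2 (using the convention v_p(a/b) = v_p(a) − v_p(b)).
v_2(17/42) = -1

Factor powers of 2 from the numerator and denominator of the reduced fraction: 17 = 2^0 · 17 and 42 = 2^1 · 21. Apply v_p(a/b) = v_p(a) − v_p(b): v_2(17/42) = 0 − 1 = -1.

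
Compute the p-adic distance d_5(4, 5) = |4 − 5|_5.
d_5(4, 5) = 1

Step 1 — x − y = 4 − 5 = -1. Step 2 — v_5(-1) = 0 (factor: -1 = −(5^0 · 1); the sign does not affect v_p). Step 3 — |x − y|_5 = 5^{0} = 1.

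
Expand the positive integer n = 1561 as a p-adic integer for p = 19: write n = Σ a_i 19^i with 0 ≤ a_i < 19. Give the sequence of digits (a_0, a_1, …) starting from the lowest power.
(a_0, a_1, …) = (3, 6, 4)

Repeated division by 19 gives the digits low-to-high: 1561 = 3 + 6·19^1 + 4·19^2. Digit sequence: (3, 6, 4).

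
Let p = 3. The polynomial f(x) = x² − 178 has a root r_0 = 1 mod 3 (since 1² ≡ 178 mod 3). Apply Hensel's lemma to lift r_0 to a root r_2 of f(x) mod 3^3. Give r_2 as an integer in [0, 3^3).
r_2 = 4 (mod 27)

Hensel's recurrence: r_{i+1} = r_i − f(r_i)·(f′(r_i))^{-1} mod 3^{i+2}, with f′(x) = 2x. Iterate:
  r_0 = 1 (mod 3)
  r_1 = 4 (mod 9)
  r_2 = 4 (mod 27)
Final: r_2 = 4, and one checks f(r_2) ≡ 0 mod 3^3.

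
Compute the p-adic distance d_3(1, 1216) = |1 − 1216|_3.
d_3(1, 1216) = 1/243

Step 1 — x − y = 1 − 1216 = -1215. Step 2 — v_3(-1215) = 5 (factor: -1215 = −(3^5 · 5); the sign does not affect v_p). Step 3 — |x − y|_3 = 3^{-5} = 1/243.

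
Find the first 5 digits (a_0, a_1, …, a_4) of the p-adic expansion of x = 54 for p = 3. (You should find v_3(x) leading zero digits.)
(a_0, …, a_4) = (0, 0, 0, 2, 0)

v_3(54) = 3, so a_0 = ... = a_2 = 0. Factor out: x = 3^3 · u with u = 2 a unit in ℤ_3. Expand u iteratively via a_{v+i} = u_i mod 3, u_{i+1} = (u_i − a_{v+i})/3:
  u_0 = 2;  a_3 = 2;  u_1 = (u_0 − 2)/3 = 0
  u_1 = 0;  a_4 = 0;  u_2 = (u_1 − 0)/3 = 0
Digits: (0, 0, 0, 2, 0).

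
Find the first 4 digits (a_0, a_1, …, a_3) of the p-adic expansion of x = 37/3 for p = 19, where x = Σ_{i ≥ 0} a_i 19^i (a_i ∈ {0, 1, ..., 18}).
(a_0, …, a_3) = (6, 13, 12, 12)

v_19(37/3) = 0 (numerator and denominator both coprime to 19), so x ∈ ℤ_19^×. Compute digits iteratively via a_i = x_i mod 19, x_{i+1} = (x_i − a_i)/19, with x_0 = x:
  x_0 = 37/3;  a_0 = 6;  x_1 = (x_0 − 6)/19 = 1/3
  x_1 = 1/3;  a_1 = 13;  x_2 = (x_1 − 13)/19 = -2/3
  x_2 = -2/3;  a_2 = 12;  x_3 = (x_2 − 12)/19 = -2/3
  x_3 = -2/3;  a_3 = 12;  x_4 = (x_3 − 12)/19 = -2/3
Digits: (6, 13, 12, 12).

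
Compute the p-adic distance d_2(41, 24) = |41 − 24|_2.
d_2(41, 24) = 1

Step 1 — x − y = 41 − 24 = 17. Step 2 — v_2(17) = 0 (factor: 17 = (2^0 · 17); the sign does not affect v_p). Step 3 — |x − y|_2 = 2^{0} = 1.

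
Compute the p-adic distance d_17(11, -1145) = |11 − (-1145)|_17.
d_17(11, -1145) = 1/289

Step 1 — x − y = 11 − (-1145) = 1156. Step 2 — v_17(1156) = 2 (factor: 1156 = (17^2 · 4); the sign does not affect v_p). Step 3 — |x − y|_17 = 17^{-2} = 1/289.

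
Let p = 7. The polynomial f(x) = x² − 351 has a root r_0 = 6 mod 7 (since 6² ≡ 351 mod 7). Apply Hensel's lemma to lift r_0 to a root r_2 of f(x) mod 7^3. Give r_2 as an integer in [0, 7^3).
r_2 = 216 (mod 343)

Hensel's recurrence: r_{i+1} = r_i − f(r_i)·(f′(r_i))^{-1} mod 7^{i+2}, with f′(x) = 2x. Iterate:
  r_0 = 6 (mod 7)
  r_1 = 20 (mod 49)
  r_2 = 216 (mod 343)
Final: r_2 = 216, and one checks f(r_2) ≡ 0 mod 7^3.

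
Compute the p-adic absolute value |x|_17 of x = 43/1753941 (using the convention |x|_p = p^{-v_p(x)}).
|43/1753941|_17 = 83521

Step 1 — compute v_17(x) by factoring powers of 17 out of the numerator and denominator: v_17(43/1753941) = -4. Step 2 — apply |x|_p = p^{-v_p(x)} = 17^{4} = 83521.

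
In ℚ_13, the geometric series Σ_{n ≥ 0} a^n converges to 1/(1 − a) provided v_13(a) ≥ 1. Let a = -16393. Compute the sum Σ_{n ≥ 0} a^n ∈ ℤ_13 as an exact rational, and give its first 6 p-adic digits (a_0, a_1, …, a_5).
Σ a^n = 1/(1 − a) = 1/16394;  first 6 digits = (1, 0, 7, 5, 9, 8)

v_13(a) = 2 ≥ 1, so the series converges in ℤ_13 to 1/(1 − a) = 1/(1 − (-16393)) = 1/16394. Expand this rational in ℤ_13: compute digits iteratively via d_i = x_i mod 13, x_{i+1} = (x_i − d_i)/13. The first 6 digits are (1, 0, 7, 5, 9, 8).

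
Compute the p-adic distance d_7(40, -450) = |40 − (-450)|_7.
d_7(40, -450) = 1/49

Step 1 — x − y = 40 − (-450) = 490. Step 2 — v_7(490) = 2 (factor: 490 = (7^2 · 10); the sign does not affect v_p). Step 3 — |x − y|_7 = 7^{-2} = 1/49.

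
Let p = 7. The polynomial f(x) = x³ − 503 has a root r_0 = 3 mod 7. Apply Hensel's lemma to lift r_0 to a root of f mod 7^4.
r_3 = 311 (mod 2401)

Hensel: r_{i+1} = r_i − f(r_i)/f′(r_i) mod 7^{i+2}, where f′(x) = 3x². Iterate:
  r_0 = 3 (mod 7)
  r_1 = 17 (mod 49)
  r_2 = 311 (mod 343)
  r_3 = 311 (mod 2401)
Final: r = 311 with f(r) ≡ 0 mod 7^4.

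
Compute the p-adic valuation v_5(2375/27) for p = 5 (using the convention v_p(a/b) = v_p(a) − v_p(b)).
v_5(2375/27) = 3

Factor powers of 5 from the numerator and denominator of the reduced fraction: 2375 = 5^3 · 19 and 27 = 5^0 · 27. Apply v_p(a/b) = v_p(a) − v_p(b): v_5(2375/27) = 3 − 0 = 3.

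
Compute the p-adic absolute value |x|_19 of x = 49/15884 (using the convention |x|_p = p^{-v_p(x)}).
|49/15884|_19 = 361

Step 1 — compute v_19(x) by factoring powers of 19 out of the numerator and denominator: v_19(49/15884) = -2. Step 2 — apply |x|_p = p^{-v_p(x)} = 19^{2} = 361.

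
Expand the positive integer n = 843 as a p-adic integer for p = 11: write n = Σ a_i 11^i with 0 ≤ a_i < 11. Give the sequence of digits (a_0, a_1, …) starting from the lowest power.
(a_0, a_1, …) = (7, 10, 6)

Repeated division by 11 gives the digits low-to-high: 843 = 7 + 10·11^1 + 6·11^2. Digit sequence: (7, 10, 6).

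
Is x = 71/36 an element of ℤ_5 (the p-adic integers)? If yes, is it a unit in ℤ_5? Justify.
x ∈ ℤ_5^× (unit); v_5(x) = 0

ℤ_5 = {x ∈ ℚ_5 : v_5(x) ≥ 0} and ℤ_5^× = {x ∈ ℤ_5 : v_5(x) = 0}. Here v_5(71/36) = v_5(num) − v_5(den) = 0; compare against these criteria.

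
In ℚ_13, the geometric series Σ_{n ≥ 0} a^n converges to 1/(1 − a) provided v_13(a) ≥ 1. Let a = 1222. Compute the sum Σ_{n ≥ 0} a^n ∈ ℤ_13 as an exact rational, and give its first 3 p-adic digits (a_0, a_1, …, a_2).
Σ a^n = 1/(1 − a) = -1/1221;  first 3 digits = (1, 3, 3)

v_13(a) = 1 ≥ 1, so the series converges in ℤ_13 to 1/(1 − a) = 1/(1 − 1222) = -1/1221. Expand this rational in ℤ_13: compute digits iteratively via d_i = x_i mod 13, x_{i+1} = (x_i − d_i)/13. The first 3 digits are (1, 3, 3).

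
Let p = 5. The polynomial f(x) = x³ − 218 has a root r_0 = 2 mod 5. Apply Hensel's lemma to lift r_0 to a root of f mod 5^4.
r_3 = 257 (mod 625)

Hensel: r_{i+1} = r_i − f(r_i)/f′(r_i) mod 5^{i+2}, where f′(x) = 3x². Iterate:
  r_0 = 2 (mod 5)
  r_1 = 7 (mod 25)
  r_2 = 7 (mod 125)
  r_3 = 257 (mod 625)
Final: r = 257 with f(r) ≡ 0 mod 5^4.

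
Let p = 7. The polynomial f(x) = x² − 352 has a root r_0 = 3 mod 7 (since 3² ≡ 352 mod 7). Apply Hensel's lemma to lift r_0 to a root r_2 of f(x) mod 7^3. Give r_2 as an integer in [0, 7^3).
r_2 = 3 (mod 343)

Hensel's recurrence: r_{i+1} = r_i − f(r_i)·(f′(r_i))^{-1} mod 7^{i+2}, with f′(x) = 2x. Iterate:
  r_0 = 3 (mod 7)
  r_1 = 3 (mod 49)
  r_2 = 3 (mod 343)
Final: r_2 = 3, and one checks f(r_2) ≡ 0 mod 7^3.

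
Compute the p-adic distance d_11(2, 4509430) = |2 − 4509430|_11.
d_11(2, 4509430) = 1/161051

Step 1 — x − y = 2 − 4509430 = -4509428. Step 2 — v_11(-4509428) = 5 (factor: -4509428 = −(11^5 · 28); the sign does not affect v_p). Step 3 — |x − y|_11 = 11^{-5} = 1/161051.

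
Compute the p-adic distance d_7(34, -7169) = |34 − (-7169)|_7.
d_7(34, -7169) = 1/2401

Step 1 — x − y = 34 − (-7169) = 7203. Step 2 — v_7(7203) = 4 (factor: 7203 = (7^4 · 3); the sign does not affect v_p). Step 3 — |x − y|_7 = 7^{-4} = 1/2401.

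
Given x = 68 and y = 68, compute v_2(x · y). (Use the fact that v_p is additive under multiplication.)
v_2(4624) = 4

v_p(x) = 2 (factor: 68 = 2^2 · 17); v_p(y) = 2 (factor: 68 = 2^2 · 17). Additivity: v_p(xy) = v_p(x) + v_p(y) = 2 + 2 = 4. (Direct check: xy = 4624 = 2^4 · (289).)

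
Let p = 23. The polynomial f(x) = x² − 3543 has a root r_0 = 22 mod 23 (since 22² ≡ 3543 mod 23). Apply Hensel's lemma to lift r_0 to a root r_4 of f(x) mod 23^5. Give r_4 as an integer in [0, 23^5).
r_4 = 270663 (mod 6436343)

Hensel's recurrence: r_{i+1} = r_i − f(r_i)·(f′(r_i))^{-1} mod 23^{i+2}, with f′(x) = 2x. Iterate:
  r_0 = 22 (mod 23)
  r_1 = 344 (mod 529)
  r_2 = 2989 (mod 12167)
  r_3 = 270663 (mod 279841)
  r_4 = 270663 (mod 6436343)
Final: r_4 = 270663, and one checks f(r_4) ≡ 0 mod 23^5.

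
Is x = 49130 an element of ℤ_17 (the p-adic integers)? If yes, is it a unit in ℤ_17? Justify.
x ∈ ℤ_17 but not a unit; v_17(x) = 3 > 0

ℤ_17 = {x ∈ ℚ_17 : v_17(x) ≥ 0} and ℤ_17^× = {x ∈ ℤ_17 : v_17(x) = 0}. Here v_17(49130) = v_17(num) − v_17(den) = 3; compare against these criteria.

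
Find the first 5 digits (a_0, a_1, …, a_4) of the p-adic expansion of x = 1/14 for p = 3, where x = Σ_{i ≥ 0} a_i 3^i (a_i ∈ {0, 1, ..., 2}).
(a_0, …, a_4) = (2, 0, 0, 1, 2)

v_3(1/14) = 0 (numerator and denominator both coprime to 3), so x ∈ ℤ_3^×. Compute digits iteratively via a_i = x_i mod 3, x_{i+1} = (x_i − a_i)/3, with x_0 = x:
  x_0 = 1/14;  a_0 = 2;  x_1 = (x_0 − 2)/3 = -9/14
  x_1 = -9/14;  a_1 = 0;  x_2 = (x_1 − 0)/3 = -3/14
  x_2 = -3/14;  a_2 = 0;  x_3 = (x_2 − 0)/3 = -1/14
  x_3 = -1/14;  a_3 = 1;  x_4 = (x_3 − 1)/3 = -5/14
  x_4 = -5/14;  a_4 = 2;  x_5 = (x_4 − 2)/3 = -11/14
Digits: (2, 0, 0, 1, 2).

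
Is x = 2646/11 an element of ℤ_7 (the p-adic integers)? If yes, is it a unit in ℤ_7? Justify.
x ∈ ℤ_7 but not a unit; v_7(x) = 2 > 0

ℤ_7 = {x ∈ ℚ_7 : v_7(x) ≥ 0} and ℤ_7^× = {x ∈ ℤ_7 : v_7(x) = 0}. Here v_7(2646/11) = v_7(num) − v_7(den) = 2; compare against these criteria.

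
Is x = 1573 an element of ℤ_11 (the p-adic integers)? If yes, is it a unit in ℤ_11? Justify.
x ∈ ℤ_11 but not a unit; v_11(x) = 2 > 0

ℤ_11 = {x ∈ ℚ_11 : v_11(x) ≥ 0} and ℤ_11^× = {x ∈ ℤ_11 : v_11(x) = 0}. Here v_11(1573) = v_11(num) − v_11(den) = 2; compare against these criteria.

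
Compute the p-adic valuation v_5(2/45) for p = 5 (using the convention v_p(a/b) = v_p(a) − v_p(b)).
v_5(2/45) = -1

Factor powers of 5 from the numerator and denominator of the reduced fraction: 2 = 5^0 · 2 and 45 = 5^1 · 9. Apply v_p(a/b) = v_p(a) − v_p(b): v_5(2/45) = 0 − 1 = -1.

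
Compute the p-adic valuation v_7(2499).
v_7(2499) = 2

v_7(n) is the largest exponent k such that 7^k divides n. Factor out: 2499 = 7^2 · 51. (Sign doesn't affect v_p.) So v_7(2499) = 2.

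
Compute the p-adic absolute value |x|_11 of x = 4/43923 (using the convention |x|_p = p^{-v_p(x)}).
|4/43923|_11 = 14641

Step 1 — compute v_11(x) by factoring powers of 11 out of the numerator and denominator: v_11(4/43923) = -4. Step 2 — apply |x|_p = p^{-v_p(x)} = 11^{4} = 14641.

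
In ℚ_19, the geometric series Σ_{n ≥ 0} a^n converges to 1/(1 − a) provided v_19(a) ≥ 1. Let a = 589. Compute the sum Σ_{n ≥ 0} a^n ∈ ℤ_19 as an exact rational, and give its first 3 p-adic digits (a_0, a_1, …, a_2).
Σ a^n = 1/(1 − a) = -1/588;  first 3 digits = (1, 12, 12)

v_19(a) = 1 ≥ 1, so the series converges in ℤ_19 to 1/(1 − a) = 1/(1 − 589) = -1/588. Expand this rational in ℤ_19: compute digits iteratively via d_i = x_i mod 19, x_{i+1} = (x_i − d_i)/19. The first 3 digits are (1, 12, 12).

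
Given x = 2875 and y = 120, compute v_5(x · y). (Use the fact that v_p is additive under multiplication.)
v_5(345000) = 4

v_p(x) = 3 (factor: 2875 = 5^3 · 23); v_p(y) = 1 (factor: 120 = 5^1 · 24). Additivity: v_p(xy) = v_p(x) + v_p(y) = 3 + 1 = 4. (Direct check: xy = 345000 = 5^4 · (552).)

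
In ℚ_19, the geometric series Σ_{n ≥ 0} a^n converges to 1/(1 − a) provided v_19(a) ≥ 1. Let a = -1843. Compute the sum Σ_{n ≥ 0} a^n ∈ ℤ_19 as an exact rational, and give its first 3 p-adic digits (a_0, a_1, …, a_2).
Σ a^n = 1/(1 − a) = 1/1844;  first 3 digits = (1, 17, 17)

v_19(a) = 1 ≥ 1, so the series converges in ℤ_19 to 1/(1 − a) = 1/(1 − (-1843)) = 1/1844. Expand this rational in ℤ_19: compute digits iteratively via d_i = x_i mod 19, x_{i+1} = (x_i − d_i)/19. The first 3 digits are (1, 17, 17).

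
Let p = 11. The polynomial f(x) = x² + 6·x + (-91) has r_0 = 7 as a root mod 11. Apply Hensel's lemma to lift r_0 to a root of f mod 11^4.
r_3 = 7 (mod 14641)

Hensel: r_{i+1} = r_i − f(r_i)·(f′(r_i))^{-1} mod 11^{i+2}, f′(x) = 2x + 6. Iterate:
  r_0 = 7 (mod 11)
  r_1 = 7 (mod 121)
  r_2 = 7 (mod 1331)
  r_3 = 7 (mod 14641)
Final: r = 7 satisfies f(r) ≡ 0 mod 11^4.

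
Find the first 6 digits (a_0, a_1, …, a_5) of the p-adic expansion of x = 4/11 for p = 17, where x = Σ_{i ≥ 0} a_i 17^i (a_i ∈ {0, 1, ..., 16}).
(a_0, …, a_5) = (5, 9, 1, 3, 6, 12)

v_17(4/11) = 0 (numerator and denominator both coprime to 17), so x ∈ ℤ_17^×. Compute digits iteratively via a_i = x_i mod 17, x_{i+1} = (x_i − a_i)/17, with x_0 = x:
  x_0 = 4/11;  a_0 = 5;  x_1 = (x_0 − 5)/17 = -3/11
  x_1 = -3/11;  a_1 = 9;  x_2 = (x_1 − 9)/17 = -6/11
  x_2 = -6/11;  a_2 = 1;  x_3 = (x_2 − 1)/17 = -1/11
  x_3 = -1/11;  a_3 = 3;  x_4 = (x_3 − 3)/17 = -2/11
  x_4 = -2/11;  a_4 = 6;  x_5 = (x_4 − 6)/17 = -4/11
  x_5 = -4/11;  a_5 = 12;  x_6 = (x_5 − 12)/17 = -8/11
Digits: (5, 9, 1, 3, 6, 12).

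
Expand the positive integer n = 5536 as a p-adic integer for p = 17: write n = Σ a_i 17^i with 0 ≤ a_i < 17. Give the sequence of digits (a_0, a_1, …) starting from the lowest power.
(a_0, a_1, …) = (11, 2, 2, 1)

Repeated division by 17 gives the digits low-to-high: 5536 = 11 + 2·17^1 + 2·17^2 + 1·17^3. Digit sequence: (11, 2, 2, 1).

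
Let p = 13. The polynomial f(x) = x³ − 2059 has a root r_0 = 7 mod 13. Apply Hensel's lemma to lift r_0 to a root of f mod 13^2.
r_1 = 98 (mod 169)

Hensel: r_{i+1} = r_i − f(r_i)/f′(r_i) mod 13^{i+2}, where f′(x) = 3x². Iterate:
  r_0 = 7 (mod 13)
  r_1 = 98 (mod 169)
Final: r = 98 with f(r) ≡ 0 mod 13^2.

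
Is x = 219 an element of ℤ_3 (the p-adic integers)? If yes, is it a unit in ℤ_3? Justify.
x ∈ ℤ_3 but not a unit; v_3(x) = 1 > 0

ℤ_3 = {x ∈ ℚ_3 : v_3(x) ≥ 0} and ℤ_3^× = {x ∈ ℤ_3 : v_3(x) = 0}. Here v_3(219) = v_3(num) − v_3(den) = 1; compare against these criteria.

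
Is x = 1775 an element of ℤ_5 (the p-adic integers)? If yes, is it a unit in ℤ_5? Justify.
x ∈ ℤ_5 but not a unit; v_5(x) = 2 > 0

ℤ_5 = {x ∈ ℚ_5 : v_5(x) ≥ 0} and ℤ_5^× = {x ∈ ℤ_5 : v_5(x) = 0}. Here v_5(1775) = v_5(num) − v_5(den) = 2; compare against these criteria.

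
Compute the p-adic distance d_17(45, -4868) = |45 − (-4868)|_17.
d_17(45, -4868) = 1/4913

Step 1 — x − y = 45 − (-4868) = 4913. Step 2 — v_17(4913) = 3 (factor: 4913 = (17^3 · 1); the sign does not affect v_p). Step 3 — |x − y|_17 = 17^{-3} = 1/4913.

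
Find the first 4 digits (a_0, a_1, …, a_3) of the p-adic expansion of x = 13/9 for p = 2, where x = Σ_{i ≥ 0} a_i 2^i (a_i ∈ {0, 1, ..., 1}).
(a_0, …, a_3) = (1, 0, 1, 0)

v_2(13/9) = 0 (numerator and denominator both coprime to 2), so x ∈ ℤ_2^×. Compute digits iteratively via a_i = x_i mod 2, x_{i+1} = (x_i − a_i)/2, with x_0 = x:
  x_0 = 13/9;  a_0 = 1;  x_1 = (x_0 − 1)/2 = 2/9
  x_1 = 2/9;  a_1 = 0;  x_2 = (x_1 − 0)/2 = 1/9
  x_2 = 1/9;  a_2 = 1;  x_3 = (x_2 − 1)/2 = -4/9
  x_3 = -4/9;  a_3 = 0;  x_4 = (x_3 − 0)/2 = -2/9
Digits: (1, 0, 1, 0).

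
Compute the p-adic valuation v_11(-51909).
v_11(-51909) = 3

v_11(n) is the largest exponent k such that 11^k divides n. Factor out: -51909 = -11^3 · 39. (Sign doesn't affect v_p.) So v_11(-51909) = 3.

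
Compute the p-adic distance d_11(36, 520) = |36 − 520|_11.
d_11(36, 520) = 1/121

Step 1 — x − y = 36 − 520 = -484. Step 2 — v_11(-484) = 2 (factor: -484 = −(11^2 · 4); the sign does not affect v_p). Step 3 — |x − y|_11 = 11^{-2} = 1/121.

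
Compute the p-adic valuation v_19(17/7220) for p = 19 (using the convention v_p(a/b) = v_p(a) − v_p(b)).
v_19(17/7220) = -2

Factor powers of 19 from the numerator and denominator of the reduced fraction: 17 = 19^0 · 17 and 7220 = 19^2 · 20. Apply v_p(a/b) = v_p(a) − v_p(b): v_19(17/7220) = 0 − 2 = -2.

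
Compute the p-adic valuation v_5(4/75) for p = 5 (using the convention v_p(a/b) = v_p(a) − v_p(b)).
v_5(4/75) = -2

Factor powers of 5 from the numerator and denominator of the reduced fraction: 4 = 5^0 · 4 and 75 = 5^2 · 3. Apply v_p(a/b) = v_p(a) − v_p(b): v_5(4/75) = 0 − 2 = -2.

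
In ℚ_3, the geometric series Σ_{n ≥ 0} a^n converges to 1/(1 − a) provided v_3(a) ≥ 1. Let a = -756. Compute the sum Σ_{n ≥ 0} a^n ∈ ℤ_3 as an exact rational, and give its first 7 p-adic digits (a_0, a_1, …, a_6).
Σ a^n = 1/(1 − a) = 1/757;  first 7 digits = (1, 0, 0, 2, 2, 2, 2)

v_3(a) = 3 ≥ 1, so the series converges in ℤ_3 to 1/(1 − a) = 1/(1 − (-756)) = 1/757. Expand this rational in ℤ_3: compute digits iteratively via d_i = x_i mod 3, x_{i+1} = (x_i − d_i)/3. The first 7 digits are (1, 0, 0, 2, 2, 2, 2).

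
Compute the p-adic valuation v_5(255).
v_5(255) = 1

v_5(n) is the largest exponent k such that 5^k divides n. Factor out: 255 = 5^1 · 51. (Sign doesn't affect v_p.) So v_5(255) = 1.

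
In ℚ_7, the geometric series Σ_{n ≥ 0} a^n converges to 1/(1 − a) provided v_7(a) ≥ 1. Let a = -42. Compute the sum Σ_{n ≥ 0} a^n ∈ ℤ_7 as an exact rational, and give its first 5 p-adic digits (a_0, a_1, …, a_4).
Σ a^n = 1/(1 − a) = 1/43;  first 5 digits = (1, 1, 0, 6, 5)

v_7(a) = 1 ≥ 1, so the series converges in ℤ_7 to 1/(1 − a) = 1/(1 − (-42)) = 1/43. Expand this rational in ℤ_7: compute digits iteratively via d_i = x_i mod 7, x_{i+1} = (x_i − d_i)/7. The first 5 digits are (1, 1, 0, 6, 5).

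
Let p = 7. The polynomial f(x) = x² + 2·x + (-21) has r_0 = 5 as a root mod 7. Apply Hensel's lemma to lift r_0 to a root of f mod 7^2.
r_1 = 12 (mod 49)

Hensel: r_{i+1} = r_i − f(r_i)·(f′(r_i))^{-1} mod 7^{i+2}, f′(x) = 2x + 2. Iterate:
  r_0 = 5 (mod 7)
  r_1 = 12 (mod 49)
Final: r = 12 satisfies f(r) ≡ 0 mod 7^2.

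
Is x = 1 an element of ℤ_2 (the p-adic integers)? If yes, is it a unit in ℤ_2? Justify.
x ∈ ℤ_2^× (unit); v_2(x) = 0

ℤ_2 = {x ∈ ℚ_2 : v_2(x) ≥ 0} and ℤ_2^× = {x ∈ ℤ_2 : v_2(x) = 0}. Here v_2(1) = v_2(num) − v_2(den) = 0; compare against these criteria.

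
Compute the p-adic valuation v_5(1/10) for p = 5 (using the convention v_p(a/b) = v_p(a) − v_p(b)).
v_5(1/10) = -1

Factor powers of 5 from the numerator and denominator of the reduced fraction: 1 = 5^0 · 1 and 10 = 5^1 · 2. Apply v_p(a/b) = v_p(a) − v_p(b): v_5(1/10) = 0 − 1 = -1.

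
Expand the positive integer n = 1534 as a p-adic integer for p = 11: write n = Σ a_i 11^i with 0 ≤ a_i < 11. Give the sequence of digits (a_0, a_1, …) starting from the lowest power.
(a_0, a_1, …) = (5, 7, 1, 1)

Repeated division by 11 gives the digits low-to-high: 1534 = 5 + 7·11^1 + 1·11^2 + 1·11^3. Digit sequence: (5, 7, 1, 1).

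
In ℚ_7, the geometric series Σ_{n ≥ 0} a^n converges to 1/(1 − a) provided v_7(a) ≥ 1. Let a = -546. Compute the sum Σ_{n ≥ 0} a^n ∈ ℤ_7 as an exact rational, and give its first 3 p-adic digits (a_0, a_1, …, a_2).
Σ a^n = 1/(1 − a) = 1/547;  first 3 digits = (1, 6, 3)

v_7(a) = 1 ≥ 1, so the series converges in ℤ_7 to 1/(1 − a) = 1/(1 − (-546)) = 1/547. Expand this rational in ℤ_7: compute digits iteratively via d_i = x_i mod 7, x_{i+1} = (x_i − d_i)/7. The first 3 digits are (1, 6, 3).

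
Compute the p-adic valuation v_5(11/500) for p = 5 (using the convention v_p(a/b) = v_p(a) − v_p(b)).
v_5(11/500) = -3

Factor powers of 5 from the numerator and denominator of the reduced fraction: 11 = 5^0 · 11 and 500 = 5^3 · 4. Apply v_p(a/b) = v_p(a) − v_p(b): v_5(11/500) = 0 − 3 = -3.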